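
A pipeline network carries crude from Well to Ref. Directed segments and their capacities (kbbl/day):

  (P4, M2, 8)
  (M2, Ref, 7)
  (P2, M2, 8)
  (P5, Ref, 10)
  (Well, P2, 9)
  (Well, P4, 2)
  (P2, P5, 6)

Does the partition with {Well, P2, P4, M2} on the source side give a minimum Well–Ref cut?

No — its capacity is 13, but the minimum cut has capacity 11.

Given cut capacity: 6 + 7 = 13.
Augment Well→P2→M2→Ref: bottleneck 7, flow now 7.
Augment Well→P2→P5→Ref: bottleneck 2, flow now 9.
Augment Well→P4→M2→P2→P5→Ref: bottleneck 2, flow now 11. (uses reverse residual edge)
No augmenting path remains; maximum flow = 11.
In the residual graph, reachable from Well: {Well}.
Min-cut edges: Well→P2 (9), Well→P4 (2); capacity 9 + 2 = 11.
Cut capacity 13 exceeds the max flow 11, so it is not minimum.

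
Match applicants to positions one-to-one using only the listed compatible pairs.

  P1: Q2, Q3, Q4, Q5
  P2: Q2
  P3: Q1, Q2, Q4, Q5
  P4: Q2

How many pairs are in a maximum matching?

Unit-capacity flow: source→left, listed edges, right→sink; max matching = max flow.
Augmenting path P1→Q2 (+1); matched 1.
Augmenting path P3→Q1 (+1); matched 2.
Augmenting path P2→Q2→P1→Q3 (+1); matched 3.
No augmenting path remains; maximum matching = 3.
König certificate: {P1, P3, Q2} is a vertex cover of size 3 (every listed pair touches it), so no matching can be larger.

3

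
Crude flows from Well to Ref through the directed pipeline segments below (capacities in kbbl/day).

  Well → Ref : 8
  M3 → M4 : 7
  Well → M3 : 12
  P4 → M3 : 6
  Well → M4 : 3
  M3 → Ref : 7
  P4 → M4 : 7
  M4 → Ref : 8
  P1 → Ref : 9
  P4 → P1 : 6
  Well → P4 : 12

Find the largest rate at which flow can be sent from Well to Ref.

Augment Well→Ref: bottleneck 8, flow now 8.
Augment Well→M3→Ref: bottleneck 7, flow now 15.
Augment Well→M4→Ref: bottleneck 3, flow now 18.
Augment Well→P4→M4→Ref: bottleneck 5, flow now 23.
Augment Well→P4→P1→Ref: bottleneck 6, flow now 29.
No augmenting path remains; maximum flow = 29.
In the residual graph, reachable from Well: {Well, P4, M3, M4}.
Min-cut edges: Well→Ref (8), P4→P1 (6), M3→Ref (7), M4→Ref (8); capacity 8 + 6 + 7 + 8 = 29.
This cut is saturated, so no flow can exceed 29.

29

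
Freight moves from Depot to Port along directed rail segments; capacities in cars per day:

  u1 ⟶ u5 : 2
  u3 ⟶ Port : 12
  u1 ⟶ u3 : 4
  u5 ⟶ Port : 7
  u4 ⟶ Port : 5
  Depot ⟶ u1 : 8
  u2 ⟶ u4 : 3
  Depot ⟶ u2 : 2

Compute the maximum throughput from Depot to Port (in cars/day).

Augment Depot→u1→u3→Port: bottleneck 4, flow now 4.
Augment Depot→u1→u5→Port: bottleneck 2, flow now 6.
Augment Depot→u2→u4→Port: bottleneck 2, flow now 8.
No augmenting path remains; maximum flow = 8.
In the residual graph, reachable from Depot: {Depot, u1}.
Min-cut edges: Depot→u2 (2), u1→u3 (4), u1→u5 (2); capacity 2 + 4 + 2 = 8.
This cut is saturated, so no flow can exceed 8.

8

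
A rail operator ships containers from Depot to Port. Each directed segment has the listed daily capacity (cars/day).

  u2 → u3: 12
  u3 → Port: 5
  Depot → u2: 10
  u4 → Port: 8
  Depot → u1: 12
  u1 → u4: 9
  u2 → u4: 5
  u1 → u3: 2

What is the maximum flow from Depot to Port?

13

Augment Depot→u1→u3→Port: bottleneck 2, flow now 2.
Augment Depot→u1→u4→Port: bottleneck 8, flow now 10.
Augment Depot→u2→u3→Port: bottleneck 3, flow now 13.
No augmenting path remains; maximum flow = 13.
In the residual graph, reachable from Depot: {Depot, u1, u2, u3, u4}.
Min-cut edges: u3→Port (5), u4→Port (8); capacity 5 + 8 = 13.
This cut is saturated, so no flow can exceed 13.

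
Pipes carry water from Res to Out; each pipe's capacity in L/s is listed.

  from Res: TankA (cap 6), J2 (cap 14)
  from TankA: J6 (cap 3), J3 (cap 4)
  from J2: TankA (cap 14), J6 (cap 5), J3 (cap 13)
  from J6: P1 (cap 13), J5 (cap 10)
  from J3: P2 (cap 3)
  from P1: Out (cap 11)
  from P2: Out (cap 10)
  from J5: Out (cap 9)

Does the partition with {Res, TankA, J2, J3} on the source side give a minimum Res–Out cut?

Given cut capacity: 3 + 5 + 3 = 11.
Augment Res→TankA→J6→P1→Out: bottleneck 3, flow now 3.
Augment Res→TankA→J3→P2→Out: bottleneck 3, flow now 6.
Augment Res→J2→J6→P1→Out: bottleneck 5, flow now 11.
No augmenting path remains; maximum flow = 11.
Cut capacity 11 equals the max flow, so it is a minimum cut.

Yes — it is a minimum cut (capacity 11).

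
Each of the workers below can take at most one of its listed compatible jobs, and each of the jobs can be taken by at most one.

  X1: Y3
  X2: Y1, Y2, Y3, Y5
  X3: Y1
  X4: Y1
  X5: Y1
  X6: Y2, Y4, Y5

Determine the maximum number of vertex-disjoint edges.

4

Unit-capacity flow: source→left, listed edges, right→sink; max matching = max flow.
Augmenting path X1→Y3 (+1); matched 1.
Augmenting path X2→Y1 (+1); matched 2.
Augmenting path X6→Y2 (+1); matched 3.
Augmenting path X3→Y1→X2→Y5 (+1); matched 4.
No augmenting path remains; maximum matching = 4.
König certificate: {X1, X2, X6, Y1} is a vertex cover of size 4 (every listed pair touches it), so no matching can be larger.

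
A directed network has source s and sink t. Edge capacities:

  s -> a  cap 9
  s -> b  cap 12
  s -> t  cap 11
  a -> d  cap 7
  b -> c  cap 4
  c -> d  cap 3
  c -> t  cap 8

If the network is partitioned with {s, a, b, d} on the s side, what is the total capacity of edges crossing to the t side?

15

Edges leaving {s, a, b, d}: s→t (11), b→c (4).
Cut capacity = 11 + 4 = 15.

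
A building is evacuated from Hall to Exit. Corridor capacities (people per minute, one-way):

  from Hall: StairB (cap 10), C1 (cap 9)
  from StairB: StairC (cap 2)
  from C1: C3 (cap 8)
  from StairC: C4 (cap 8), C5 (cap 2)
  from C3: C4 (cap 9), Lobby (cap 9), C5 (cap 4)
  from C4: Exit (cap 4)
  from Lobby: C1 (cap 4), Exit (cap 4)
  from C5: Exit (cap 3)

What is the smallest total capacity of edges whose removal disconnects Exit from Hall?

Augment Hall→StairB→StairC→C4→Exit: bottleneck 2, flow now 2.
Augment Hall→C1→C3→C4→Exit: bottleneck 2, flow now 4.
Augment Hall→C1→C3→Lobby→Exit: bottleneck 4, flow now 8.
Augment Hall→C1→C3→C5→Exit: bottleneck 2, flow now 10.
No augmenting path remains; maximum flow = 10.
By max-flow min-cut, the minimum cut capacity equals the max flow.
In the residual graph, reachable from Hall: {Hall, StairB, C1}.
Min-cut edges: StairB→StairC (2), C1→C3 (8); capacity 2 + 8 = 10.

10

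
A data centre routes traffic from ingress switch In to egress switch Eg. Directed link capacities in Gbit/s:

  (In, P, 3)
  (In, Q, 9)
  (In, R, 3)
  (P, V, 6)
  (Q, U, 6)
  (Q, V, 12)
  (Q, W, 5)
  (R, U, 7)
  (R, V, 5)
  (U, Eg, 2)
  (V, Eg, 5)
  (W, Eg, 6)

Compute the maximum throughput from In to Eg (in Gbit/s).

12

Augment In→P→V→Eg: bottleneck 3, flow now 3.
Augment In→Q→U→Eg: bottleneck 2, flow now 5.
Augment In→Q→V→Eg: bottleneck 2, flow now 7.
Augment In→Q→W→Eg: bottleneck 5, flow now 12.
No augmenting path remains; maximum flow = 12.
In the residual graph, reachable from In: {In, P, Q, R, U, V}.
Min-cut edges: Q→W (5), U→Eg (2), V→Eg (5); capacity 5 + 2 + 5 = 12.
This cut is saturated, so no flow can exceed 12.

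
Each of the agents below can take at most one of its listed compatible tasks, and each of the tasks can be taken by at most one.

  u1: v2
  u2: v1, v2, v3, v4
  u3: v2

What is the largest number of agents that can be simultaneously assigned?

Unit-capacity flow: source→left, listed edges, right→sink; max matching = max flow.
Augmenting path u1→v2 (+1); matched 1.
Augmenting path u2→v1 (+1); matched 2.
No augmenting path remains; maximum matching = 2.
König certificate: {u2, v2} is a vertex cover of size 2 (every listed pair touches it), so no matching can be larger.

2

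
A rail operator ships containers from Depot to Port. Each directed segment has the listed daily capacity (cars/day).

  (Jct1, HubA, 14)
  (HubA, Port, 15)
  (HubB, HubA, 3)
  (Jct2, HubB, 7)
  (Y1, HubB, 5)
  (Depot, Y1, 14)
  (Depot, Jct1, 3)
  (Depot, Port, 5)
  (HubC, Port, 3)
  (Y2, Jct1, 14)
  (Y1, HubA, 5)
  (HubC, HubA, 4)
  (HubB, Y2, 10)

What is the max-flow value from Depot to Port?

Augment Depot→Port: bottleneck 5, flow now 5.
Augment Depot→Y1→HubA→Port: bottleneck 5, flow now 10.
Augment Depot→Jct1→HubA→Port: bottleneck 3, flow now 13.
Augment Depot→Y1→HubB→HubA→Port: bottleneck 3, flow now 16.
Augment Depot→Y1→HubB→Y2→Jct1→HubA→Port: bottleneck 2, flow now 18.
No augmenting path remains; maximum flow = 18.
In the residual graph, reachable from Depot: {Depot, Y1}.
Min-cut edges: Depot→Jct1 (3), Depot→Port (5), Y1→HubB (5), Y1→HubA (5); capacity 3 + 5 + 5 + 5 = 18.
This cut is saturated, so no flow can exceed 18.

18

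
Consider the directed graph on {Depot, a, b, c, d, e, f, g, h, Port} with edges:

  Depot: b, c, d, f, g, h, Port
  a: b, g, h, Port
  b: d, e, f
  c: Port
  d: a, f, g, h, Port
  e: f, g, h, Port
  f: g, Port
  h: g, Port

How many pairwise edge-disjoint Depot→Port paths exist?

Assign every edge capacity 1; by Menger, the answer equals the max flow.
Path Depot→Port (+1); total 1.
Path Depot→c→Port (+1); total 2.
Path Depot→d→Port (+1); total 3.
Path Depot→f→Port (+1); total 4.
Path Depot→h→Port (+1); total 5.
Path Depot→b→e→Port (+1); total 6.
No residual Depot→Port path; max flow = 6.
Certifying cut of size 6: {Depot→Port, Depot→b, Depot→c, Depot→d, Depot→f, Depot→h}.

6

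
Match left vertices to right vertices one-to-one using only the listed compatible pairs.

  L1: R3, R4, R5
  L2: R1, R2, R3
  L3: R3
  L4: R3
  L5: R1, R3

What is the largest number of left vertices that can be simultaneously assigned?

Unit-capacity flow: source→left, listed edges, right→sink; max matching = max flow.
Augmenting path L1→R3 (+1); matched 1.
Augmenting path L2→R1 (+1); matched 2.
Augmenting path L3→R3→L1→R4 (+1); matched 3.
Augmenting path L5→R1→L2→R2 (+1); matched 4.
No augmenting path remains; maximum matching = 4.
König certificate: {L1, L2, L5, R3} is a vertex cover of size 4 (every listed pair touches it), so no matching can be larger.

4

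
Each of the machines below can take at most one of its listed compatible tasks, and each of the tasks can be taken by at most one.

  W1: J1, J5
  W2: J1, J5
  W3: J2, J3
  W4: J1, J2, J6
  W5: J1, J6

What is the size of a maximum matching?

5

Unit-capacity flow: source→left, listed edges, right→sink; max matching = max flow.
Augmenting path W1→J1 (+1); matched 1.
Augmenting path W2→J5 (+1); matched 2.
Augmenting path W3→J2 (+1); matched 3.
Augmenting path W4→J6 (+1); matched 4.
Augmenting path W5→J6→W4→J2→W3→J3 (+1); matched 5.
No augmenting path remains; maximum matching = 5.
König certificate: {W1, W2, W3, W4, W5} is a vertex cover of size 5 (every listed pair touches it), so no matching can be larger.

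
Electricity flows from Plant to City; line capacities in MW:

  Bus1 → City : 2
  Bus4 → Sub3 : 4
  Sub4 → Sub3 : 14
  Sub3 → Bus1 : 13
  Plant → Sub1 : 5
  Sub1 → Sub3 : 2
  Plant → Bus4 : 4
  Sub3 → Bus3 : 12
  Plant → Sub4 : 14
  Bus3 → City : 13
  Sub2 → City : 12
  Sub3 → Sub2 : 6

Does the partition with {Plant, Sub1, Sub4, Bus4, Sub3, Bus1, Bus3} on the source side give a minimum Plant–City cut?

Given cut capacity: 6 + 2 + 13 = 21.
Augment Plant→Sub1→Sub3→Bus1→City: bottleneck 2, flow now 2.
Augment Plant→Sub4→Sub3→Sub2→City: bottleneck 6, flow now 8.
Augment Plant→Sub4→Sub3→Bus3→City: bottleneck 8, flow now 16.
Augment Plant→Bus4→Sub3→Bus3→City: bottleneck 4, flow now 20.
No augmenting path remains; maximum flow = 20.
In the residual graph, reachable from Plant: {Plant, Sub1}.
Min-cut edges: Plant→Sub4 (14), Plant→Bus4 (4), Sub1→Sub3 (2); capacity 14 + 4 + 2 = 20.
Cut capacity 21 exceeds the max flow 20, so it is not minimum.

No — its capacity is 21, but the minimum cut has capacity 20.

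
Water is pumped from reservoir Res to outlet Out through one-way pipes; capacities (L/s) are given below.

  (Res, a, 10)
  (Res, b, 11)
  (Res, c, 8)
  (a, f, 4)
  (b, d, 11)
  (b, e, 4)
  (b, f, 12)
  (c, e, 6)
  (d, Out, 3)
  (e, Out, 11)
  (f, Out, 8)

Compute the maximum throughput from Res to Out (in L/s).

Augment Res→a→f→Out: bottleneck 4, flow now 4.
Augment Res→b→d→Out: bottleneck 3, flow now 7.
Augment Res→b→e→Out: bottleneck 4, flow now 11.
Augment Res→b→f→Out: bottleneck 4, flow now 15.
Augment Res→c→e→Out: bottleneck 6, flow now 21.
No augmenting path remains; maximum flow = 21.
In the residual graph, reachable from Res: {Res, a, c}.
Min-cut edges: Res→b (11), a→f (4), c→e (6); capacity 11 + 4 + 6 = 21.
This cut is saturated, so no flow can exceed 21.

21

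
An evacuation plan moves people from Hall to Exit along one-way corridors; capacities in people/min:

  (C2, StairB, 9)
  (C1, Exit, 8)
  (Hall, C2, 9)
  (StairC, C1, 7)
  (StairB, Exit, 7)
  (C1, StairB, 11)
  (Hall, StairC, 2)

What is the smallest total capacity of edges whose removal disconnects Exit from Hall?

Augment Hall→C2→StairB→Exit: bottleneck 7, flow now 7.
Augment Hall→StairC→C1→Exit: bottleneck 2, flow now 9.
No augmenting path remains; maximum flow = 9.
By max-flow min-cut, the minimum cut capacity equals the max flow.
In the residual graph, reachable from Hall: {Hall, C2, StairB}.
Min-cut edges: Hall→StairC (2), StairB→Exit (7); capacity 2 + 7 = 9.

9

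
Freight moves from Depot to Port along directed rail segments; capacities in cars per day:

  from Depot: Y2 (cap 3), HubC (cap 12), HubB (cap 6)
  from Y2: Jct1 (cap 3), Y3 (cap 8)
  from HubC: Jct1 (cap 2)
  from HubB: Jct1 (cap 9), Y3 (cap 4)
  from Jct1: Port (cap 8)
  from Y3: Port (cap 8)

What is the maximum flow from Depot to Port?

Augment Depot→Y2→Jct1→Port: bottleneck 3, flow now 3.
Augment Depot→HubC→Jct1→Port: bottleneck 2, flow now 5.
Augment Depot→HubB→Jct1→Port: bottleneck 3, flow now 8.
Augment Depot→HubB→Y3→Port: bottleneck 3, flow now 11.
No augmenting path remains; maximum flow = 11.
In the residual graph, reachable from Depot: {Depot, HubC}.
Min-cut edges: Depot→Y2 (3), Depot→HubB (6), HubC→Jct1 (2); capacity 3 + 6 + 2 = 11.
This cut is saturated, so no flow can exceed 11.

11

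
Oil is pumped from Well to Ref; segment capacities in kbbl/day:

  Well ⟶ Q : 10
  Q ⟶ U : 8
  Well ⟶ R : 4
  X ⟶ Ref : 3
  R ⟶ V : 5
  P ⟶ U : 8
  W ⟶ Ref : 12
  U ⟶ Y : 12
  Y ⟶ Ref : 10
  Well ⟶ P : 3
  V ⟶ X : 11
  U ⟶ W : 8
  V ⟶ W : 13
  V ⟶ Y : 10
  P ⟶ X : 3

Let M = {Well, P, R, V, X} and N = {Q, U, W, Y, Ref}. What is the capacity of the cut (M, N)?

Edges leaving {Well, P, R, V, X}: Well→Q (10), P→U (8), V→W (13), V→Y (10), X→Ref (3).
Cut capacity = 10 + 8 + 13 + 10 + 3 = 44.

44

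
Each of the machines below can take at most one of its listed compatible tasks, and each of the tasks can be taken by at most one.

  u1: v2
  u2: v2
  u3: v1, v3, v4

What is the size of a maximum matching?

Unit-capacity flow: source→left, listed edges, right→sink; max matching = max flow.
Augmenting path u1→v2 (+1); matched 1.
Augmenting path u3→v1 (+1); matched 2.
No augmenting path remains; maximum matching = 2.
König certificate: {u3, v2} is a vertex cover of size 2 (every listed pair touches it), so no matching can be larger.

2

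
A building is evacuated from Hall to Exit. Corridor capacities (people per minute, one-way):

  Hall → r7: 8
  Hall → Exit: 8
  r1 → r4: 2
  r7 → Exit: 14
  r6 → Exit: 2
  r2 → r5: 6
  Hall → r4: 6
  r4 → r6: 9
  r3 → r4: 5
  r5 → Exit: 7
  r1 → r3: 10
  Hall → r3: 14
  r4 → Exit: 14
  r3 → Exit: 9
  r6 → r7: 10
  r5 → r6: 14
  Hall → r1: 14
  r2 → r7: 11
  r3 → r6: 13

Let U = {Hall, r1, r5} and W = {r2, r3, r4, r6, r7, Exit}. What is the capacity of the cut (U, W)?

69

Edges leaving {Hall, r1, r5}: Hall→r3 (14), Hall→r4 (6), Hall→r7 (8), Hall→Exit (8), r1→r3 (10), r1→r4 (2), r5→r6 (14), r5→Exit (7).
Cut capacity = 14 + 6 + 8 + 8 + 10 + 2 + 14 + 7 = 69.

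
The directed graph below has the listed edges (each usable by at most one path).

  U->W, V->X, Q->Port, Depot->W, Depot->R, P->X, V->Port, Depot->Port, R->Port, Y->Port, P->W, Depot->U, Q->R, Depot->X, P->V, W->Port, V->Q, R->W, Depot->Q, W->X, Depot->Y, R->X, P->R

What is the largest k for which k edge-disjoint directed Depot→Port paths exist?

5

Assign every edge capacity 1; by Menger, the answer equals the max flow.
Path Depot→Port (+1); total 1.
Path Depot→Q→Port (+1); total 2.
Path Depot→R→Port (+1); total 3.
Path Depot→W→Port (+1); total 4.
Path Depot→Y→Port (+1); total 5.
No residual Depot→Port path; max flow = 5.
Certifying cut of size 5: {Depot→Port, Depot→Q, Depot→R, Depot→Y, W→Port}.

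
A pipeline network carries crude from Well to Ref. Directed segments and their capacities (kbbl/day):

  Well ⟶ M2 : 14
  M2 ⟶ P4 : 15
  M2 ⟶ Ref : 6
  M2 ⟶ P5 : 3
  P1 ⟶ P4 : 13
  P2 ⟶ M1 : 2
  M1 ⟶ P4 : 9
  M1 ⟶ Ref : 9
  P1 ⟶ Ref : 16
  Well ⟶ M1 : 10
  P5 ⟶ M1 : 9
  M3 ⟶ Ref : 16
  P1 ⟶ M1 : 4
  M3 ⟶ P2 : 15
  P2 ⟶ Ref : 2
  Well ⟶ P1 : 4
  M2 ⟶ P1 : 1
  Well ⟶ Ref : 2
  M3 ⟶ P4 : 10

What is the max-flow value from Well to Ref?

22

Augment Well→Ref: bottleneck 2, flow now 2.
Augment Well→P1→Ref: bottleneck 4, flow now 6.
Augment Well→M2→Ref: bottleneck 6, flow now 12.
Augment Well→M1→Ref: bottleneck 9, flow now 21.
Augment Well→M2→P1→Ref: bottleneck 1, flow now 22.
No augmenting path remains; maximum flow = 22.
In the residual graph, reachable from Well: {Well, M2, P5, M1, P4}.
Min-cut edges: Well→P1 (4), Well→Ref (2), M2→P1 (1), M2→Ref (6), M1→Ref (9); capacity 4 + 2 + 1 + 6 + 9 = 22.
This cut is saturated, so no flow can exceed 22.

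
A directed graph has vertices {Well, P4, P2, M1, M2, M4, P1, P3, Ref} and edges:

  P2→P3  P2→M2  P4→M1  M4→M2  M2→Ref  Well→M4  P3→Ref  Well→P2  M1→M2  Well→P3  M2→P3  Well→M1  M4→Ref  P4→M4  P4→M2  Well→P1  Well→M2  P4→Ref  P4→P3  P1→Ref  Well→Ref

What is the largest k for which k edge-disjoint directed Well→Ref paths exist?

5

Assign every edge capacity 1; by Menger, the answer equals the max flow.
Path Well→Ref (+1); total 1.
Path Well→M2→Ref (+1); total 2.
Path Well→M4→Ref (+1); total 3.
Path Well→P1→Ref (+1); total 4.
Path Well→P3→Ref (+1); total 5.
No residual Well→Ref path; max flow = 5.
Certifying cut of size 5: {M2→Ref, P3→Ref, Well→M4, Well→P1, Well→Ref}.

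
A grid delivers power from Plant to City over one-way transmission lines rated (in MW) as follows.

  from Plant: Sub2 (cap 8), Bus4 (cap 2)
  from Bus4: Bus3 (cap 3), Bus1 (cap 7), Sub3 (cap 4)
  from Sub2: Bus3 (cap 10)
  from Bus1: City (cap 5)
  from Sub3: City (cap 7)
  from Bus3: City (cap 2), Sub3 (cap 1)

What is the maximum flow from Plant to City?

5

Augment Plant→Bus4→Bus1→City: bottleneck 2, flow now 2.
Augment Plant→Sub2→Bus3→City: bottleneck 2, flow now 4.
Augment Plant→Sub2→Bus3→Sub3→City: bottleneck 1, flow now 5.
No augmenting path remains; maximum flow = 5.
In the residual graph, reachable from Plant: {Plant, Sub2, Bus3}.
Min-cut edges: Plant→Bus4 (2), Bus3→Sub3 (1), Bus3→City (2); capacity 2 + 1 + 2 = 5.
This cut is saturated, so no flow can exceed 5.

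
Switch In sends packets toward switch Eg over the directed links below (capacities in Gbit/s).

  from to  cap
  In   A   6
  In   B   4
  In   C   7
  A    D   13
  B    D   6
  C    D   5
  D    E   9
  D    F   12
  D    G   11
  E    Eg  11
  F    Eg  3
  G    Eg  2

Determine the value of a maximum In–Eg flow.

14

Augment In→A→D→E→Eg: bottleneck 6, flow now 6.
Augment In→B→D→E→Eg: bottleneck 3, flow now 9.
Augment In→B→D→F→Eg: bottleneck 1, flow now 10.
Augment In→C→D→F→Eg: bottleneck 2, flow now 12.
Augment In→C→D→G→Eg: bottleneck 2, flow now 14.
No augmenting path remains; maximum flow = 14.
In the residual graph, reachable from In: {In, A, B, C, D, F, G}.
Min-cut edges: D→E (9), F→Eg (3), G→Eg (2); capacity 9 + 3 + 2 = 14.
This cut is saturated, so no flow can exceed 14.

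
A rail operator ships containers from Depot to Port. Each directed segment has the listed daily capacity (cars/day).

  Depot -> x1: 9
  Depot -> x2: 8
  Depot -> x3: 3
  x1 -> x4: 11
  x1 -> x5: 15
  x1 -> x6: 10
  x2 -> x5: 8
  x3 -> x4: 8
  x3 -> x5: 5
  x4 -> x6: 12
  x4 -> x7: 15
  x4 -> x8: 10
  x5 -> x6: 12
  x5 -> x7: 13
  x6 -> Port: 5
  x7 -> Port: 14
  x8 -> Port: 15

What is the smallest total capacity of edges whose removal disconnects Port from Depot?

20

Augment Depot→x1→x6→Port: bottleneck 5, flow now 5.
Augment Depot→x1→x4→x7→Port: bottleneck 4, flow now 9.
Augment Depot→x2→x5→x7→Port: bottleneck 8, flow now 17.
Augment Depot→x3→x4→x7→Port: bottleneck 2, flow now 19.
Augment Depot→x3→x4→x8→Port: bottleneck 1, flow now 20.
No augmenting path remains; maximum flow = 20.
By max-flow min-cut, the minimum cut capacity equals the max flow.
In the residual graph, reachable from Depot: {Depot}.
Min-cut edges: Depot→x1 (9), Depot→x2 (8), Depot→x3 (3); capacity 9 + 8 + 3 = 20.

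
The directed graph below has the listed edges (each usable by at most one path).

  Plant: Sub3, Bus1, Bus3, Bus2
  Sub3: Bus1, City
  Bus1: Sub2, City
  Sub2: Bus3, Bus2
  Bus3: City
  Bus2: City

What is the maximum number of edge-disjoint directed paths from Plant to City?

4

Assign every edge capacity 1; by Menger, the answer equals the max flow.
Path Plant→Sub3→City (+1); total 1.
Path Plant→Bus1→City (+1); total 2.
Path Plant→Bus3→City (+1); total 3.
Path Plant→Bus2→City (+1); total 4.
No residual Plant→City path; max flow = 4.
Certifying cut of size 4: {Plant→Bus1, Plant→Bus2, Plant→Bus3, Plant→Sub3}.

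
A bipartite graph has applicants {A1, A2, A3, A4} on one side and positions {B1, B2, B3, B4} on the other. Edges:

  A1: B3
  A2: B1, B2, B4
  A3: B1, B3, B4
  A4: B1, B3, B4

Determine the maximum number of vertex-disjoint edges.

4

Unit-capacity flow: source→left, listed edges, right→sink; max matching = max flow.
Augmenting path A1→B3 (+1); matched 1.
Augmenting path A2→B1 (+1); matched 2.
Augmenting path A3→B4 (+1); matched 3.
Augmenting path A4→B1→A2→B2 (+1); matched 4.
No augmenting path remains; maximum matching = 4.
König certificate: {A1, A2, A3, A4} is a vertex cover of size 4 (every listed pair touches it), so no matching can be larger.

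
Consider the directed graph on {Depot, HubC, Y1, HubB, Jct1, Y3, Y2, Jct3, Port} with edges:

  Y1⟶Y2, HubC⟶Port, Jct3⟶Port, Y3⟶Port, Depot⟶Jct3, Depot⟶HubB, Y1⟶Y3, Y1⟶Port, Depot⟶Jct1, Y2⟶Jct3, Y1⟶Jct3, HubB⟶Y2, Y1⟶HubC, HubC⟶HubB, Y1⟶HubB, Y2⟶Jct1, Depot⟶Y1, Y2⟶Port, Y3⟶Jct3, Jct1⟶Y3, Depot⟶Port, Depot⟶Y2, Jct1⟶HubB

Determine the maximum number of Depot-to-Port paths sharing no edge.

5

Assign every edge capacity 1; by Menger, the answer equals the max flow.
Path Depot→Port (+1); total 1.
Path Depot→Y1→Port (+1); total 2.
Path Depot→Y2→Port (+1); total 3.
Path Depot→Jct3→Port (+1); total 4.
Path Depot→Jct1→Y3→Port (+1); total 5.
No residual Depot→Port path; max flow = 5.
Certifying cut of size 5: {Depot→Port, Depot→Y1, Jct1→Y3, Jct3→Port, Y2→Port}.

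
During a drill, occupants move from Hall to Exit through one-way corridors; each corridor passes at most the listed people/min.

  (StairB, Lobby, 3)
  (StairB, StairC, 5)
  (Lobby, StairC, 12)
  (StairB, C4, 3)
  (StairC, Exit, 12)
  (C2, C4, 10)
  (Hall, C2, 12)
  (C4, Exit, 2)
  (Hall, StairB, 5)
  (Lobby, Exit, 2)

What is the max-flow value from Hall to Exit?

Augment Hall→C2→C4→Exit: bottleneck 2, flow now 2.
Augment Hall→StairB→Lobby→Exit: bottleneck 2, flow now 4.
Augment Hall→StairB→StairC→Exit: bottleneck 3, flow now 7.
No augmenting path remains; maximum flow = 7.
In the residual graph, reachable from Hall: {Hall, C2, C4}.
Min-cut edges: Hall→StairB (5), C4→Exit (2); capacity 5 + 2 = 7.
This cut is saturated, so no flow can exceed 7.

7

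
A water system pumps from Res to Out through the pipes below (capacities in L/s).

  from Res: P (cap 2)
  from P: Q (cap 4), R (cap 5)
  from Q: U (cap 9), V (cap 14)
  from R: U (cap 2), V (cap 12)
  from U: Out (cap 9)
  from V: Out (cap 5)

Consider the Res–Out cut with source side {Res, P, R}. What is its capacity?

Edges leaving {Res, P, R}: P→Q (4), R→U (2), R→V (12).
Cut capacity = 4 + 2 + 12 = 18.

18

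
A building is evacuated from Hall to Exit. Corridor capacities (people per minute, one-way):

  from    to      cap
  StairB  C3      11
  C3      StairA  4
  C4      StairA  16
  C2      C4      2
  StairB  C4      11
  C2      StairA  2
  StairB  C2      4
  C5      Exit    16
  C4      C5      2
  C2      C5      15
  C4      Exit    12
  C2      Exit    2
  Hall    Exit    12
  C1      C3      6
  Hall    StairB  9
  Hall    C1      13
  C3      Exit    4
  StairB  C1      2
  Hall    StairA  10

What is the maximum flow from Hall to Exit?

25

Augment Hall→Exit: bottleneck 12, flow now 12.
Augment Hall→StairB→C2→Exit: bottleneck 2, flow now 14.
Augment Hall→StairB→C3→Exit: bottleneck 4, flow now 18.
Augment Hall→StairB→C4→Exit: bottleneck 3, flow now 21.
Augment Hall→C1→C3→StairB→C4→Exit: bottleneck 4, flow now 25. (uses reverse residual edge)
No augmenting path remains; maximum flow = 25.
In the residual graph, reachable from Hall: {Hall, C1, C3, StairA}.
Min-cut edges: Hall→StairB (9), Hall→Exit (12), C3→Exit (4); capacity 9 + 12 + 4 = 25.
This cut is saturated, so no flow can exceed 25.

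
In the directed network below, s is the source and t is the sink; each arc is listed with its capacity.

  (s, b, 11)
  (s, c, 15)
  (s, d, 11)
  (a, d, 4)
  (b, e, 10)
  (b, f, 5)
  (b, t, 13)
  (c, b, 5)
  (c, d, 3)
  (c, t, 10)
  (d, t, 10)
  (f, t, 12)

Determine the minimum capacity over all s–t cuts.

36

Augment s→b→t: bottleneck 11, flow now 11.
Augment s→c→t: bottleneck 10, flow now 21.
Augment s→d→t: bottleneck 10, flow now 31.
Augment s→c→b→t: bottleneck 2, flow now 33.
Augment s→c→b→f→t: bottleneck 3, flow now 36.
No augmenting path remains; maximum flow = 36.
By max-flow min-cut, the minimum cut capacity equals the max flow.
In the residual graph, reachable from s: {s, d}.
Min-cut edges: s→b (11), s→c (15), d→t (10); capacity 11 + 15 + 10 = 36.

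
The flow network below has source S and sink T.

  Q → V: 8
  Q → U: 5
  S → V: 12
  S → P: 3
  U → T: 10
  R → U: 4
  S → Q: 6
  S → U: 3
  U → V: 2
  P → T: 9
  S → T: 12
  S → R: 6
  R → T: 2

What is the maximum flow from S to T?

27

Augment S→T: bottleneck 12, flow now 12.
Augment S→P→T: bottleneck 3, flow now 15.
Augment S→R→T: bottleneck 2, flow now 17.
Augment S→U→T: bottleneck 3, flow now 20.
Augment S→Q→U→T: bottleneck 5, flow now 25.
Augment S→R→U→T: bottleneck 2, flow now 27.
No augmenting path remains; maximum flow = 27.
In the residual graph, reachable from S: {S, Q, R, U, V}.
Min-cut edges: S→P (3), S→T (12), R→T (2), U→T (10); capacity 3 + 12 + 2 + 10 = 27.
This cut is saturated, so no flow can exceed 27.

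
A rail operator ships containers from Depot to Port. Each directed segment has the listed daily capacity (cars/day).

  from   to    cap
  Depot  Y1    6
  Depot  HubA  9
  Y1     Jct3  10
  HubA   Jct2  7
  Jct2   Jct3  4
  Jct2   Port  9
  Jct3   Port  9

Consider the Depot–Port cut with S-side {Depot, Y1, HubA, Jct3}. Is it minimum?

No — its capacity is 16, but the minimum cut has capacity 13.

Given cut capacity: 7 + 9 = 16.
Augment Depot→Y1→Jct3→Port: bottleneck 6, flow now 6.
Augment Depot→HubA→Jct2→Port: bottleneck 7, flow now 13.
No augmenting path remains; maximum flow = 13.
In the residual graph, reachable from Depot: {Depot, HubA}.
Min-cut edges: Depot→Y1 (6), HubA→Jct2 (7); capacity 6 + 7 = 13.
Cut capacity 16 exceeds the max flow 13, so it is not minimum.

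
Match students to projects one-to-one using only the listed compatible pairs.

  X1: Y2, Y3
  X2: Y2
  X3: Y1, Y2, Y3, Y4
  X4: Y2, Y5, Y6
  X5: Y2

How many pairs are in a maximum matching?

4

Unit-capacity flow: source→left, listed edges, right→sink; max matching = max flow.
Augmenting path X1→Y2 (+1); matched 1.
Augmenting path X3→Y1 (+1); matched 2.
Augmenting path X4→Y5 (+1); matched 3.
Augmenting path X2→Y2→X1→Y3 (+1); matched 4.
No augmenting path remains; maximum matching = 4.
König certificate: {X1, X3, X4, Y2} is a vertex cover of size 4 (every listed pair touches it), so no matching can be larger.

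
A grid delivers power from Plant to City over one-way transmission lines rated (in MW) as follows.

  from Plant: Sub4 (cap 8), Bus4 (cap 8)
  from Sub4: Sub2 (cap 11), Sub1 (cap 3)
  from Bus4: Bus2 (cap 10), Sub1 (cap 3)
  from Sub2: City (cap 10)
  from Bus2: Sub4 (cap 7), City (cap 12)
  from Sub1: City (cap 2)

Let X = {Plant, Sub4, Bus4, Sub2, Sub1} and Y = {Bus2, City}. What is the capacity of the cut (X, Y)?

Edges leaving {Plant, Sub4, Bus4, Sub2, Sub1}: Bus4→Bus2 (10), Sub2→City (10), Sub1→City (2).
Cut capacity = 10 + 10 + 2 = 22.

22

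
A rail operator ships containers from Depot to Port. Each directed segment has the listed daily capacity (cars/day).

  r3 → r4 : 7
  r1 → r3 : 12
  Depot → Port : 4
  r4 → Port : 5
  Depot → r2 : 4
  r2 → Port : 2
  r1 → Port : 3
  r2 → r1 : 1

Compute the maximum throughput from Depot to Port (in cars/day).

Augment Depot→Port: bottleneck 4, flow now 4.
Augment Depot→r2→Port: bottleneck 2, flow now 6.
Augment Depot→r2→r1→Port: bottleneck 1, flow now 7.
No augmenting path remains; maximum flow = 7.
In the residual graph, reachable from Depot: {Depot, r2}.
Min-cut edges: Depot→Port (4), r2→r1 (1), r2→Port (2); capacity 4 + 1 + 2 = 7.
This cut is saturated, so no flow can exceed 7.

7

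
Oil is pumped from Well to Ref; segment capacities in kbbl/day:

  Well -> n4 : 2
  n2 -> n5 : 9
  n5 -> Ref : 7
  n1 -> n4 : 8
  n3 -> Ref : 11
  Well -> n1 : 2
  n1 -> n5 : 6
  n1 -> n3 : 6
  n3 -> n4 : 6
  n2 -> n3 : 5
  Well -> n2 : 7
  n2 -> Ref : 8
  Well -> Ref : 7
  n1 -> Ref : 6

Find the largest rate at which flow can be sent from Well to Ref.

16

Augment Well→Ref: bottleneck 7, flow now 7.
Augment Well→n1→Ref: bottleneck 2, flow now 9.
Augment Well→n2→Ref: bottleneck 7, flow now 16.
No augmenting path remains; maximum flow = 16.
In the residual graph, reachable from Well: {Well, n4}.
Min-cut edges: Well→n1 (2), Well→n2 (7), Well→Ref (7); capacity 2 + 7 + 7 = 16.
This cut is saturated, so no flow can exceed 16.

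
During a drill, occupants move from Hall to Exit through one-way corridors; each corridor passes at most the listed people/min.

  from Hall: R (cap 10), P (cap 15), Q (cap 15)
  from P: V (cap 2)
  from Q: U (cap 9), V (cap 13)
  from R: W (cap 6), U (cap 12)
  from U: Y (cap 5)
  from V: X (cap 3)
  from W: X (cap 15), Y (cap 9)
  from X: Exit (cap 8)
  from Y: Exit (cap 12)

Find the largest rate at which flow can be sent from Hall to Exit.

Augment Hall→P→V→X→Exit: bottleneck 2, flow now 2.
Augment Hall→Q→U→Y→Exit: bottleneck 5, flow now 7.
Augment Hall→Q→V→X→Exit: bottleneck 1, flow now 8.
Augment Hall→R→W→X→Exit: bottleneck 5, flow now 13.
Augment Hall→R→W→Y→Exit: bottleneck 1, flow now 14.
No augmenting path remains; maximum flow = 14.
In the residual graph, reachable from Hall: {Hall, P, Q, R, U, V}.
Min-cut edges: R→W (6), U→Y (5), V→X (3); capacity 6 + 5 + 3 = 14.
This cut is saturated, so no flow can exceed 14.

14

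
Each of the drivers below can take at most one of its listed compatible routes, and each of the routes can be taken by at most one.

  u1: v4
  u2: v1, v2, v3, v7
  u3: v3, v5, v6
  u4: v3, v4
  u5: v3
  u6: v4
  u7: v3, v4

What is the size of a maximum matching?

4

Unit-capacity flow: source→left, listed edges, right→sink; max matching = max flow.
Augmenting path u1→v4 (+1); matched 1.
Augmenting path u2→v1 (+1); matched 2.
Augmenting path u3→v3 (+1); matched 3.
Augmenting path u4→v3→u3→v5 (+1); matched 4.
No augmenting path remains; maximum matching = 4.
König certificate: {u2, u3, v3, v4} is a vertex cover of size 4 (every listed pair touches it), so no matching can be larger.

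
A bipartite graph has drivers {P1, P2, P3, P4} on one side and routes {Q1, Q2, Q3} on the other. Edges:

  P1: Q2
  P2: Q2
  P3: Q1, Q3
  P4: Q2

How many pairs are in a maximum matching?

2

Unit-capacity flow: source→left, listed edges, right→sink; max matching = max flow.
Augmenting path P1→Q2 (+1); matched 1.
Augmenting path P3→Q1 (+1); matched 2.
No augmenting path remains; maximum matching = 2.
König certificate: {P3, Q2} is a vertex cover of size 2 (every listed pair touches it), so no matching can be larger.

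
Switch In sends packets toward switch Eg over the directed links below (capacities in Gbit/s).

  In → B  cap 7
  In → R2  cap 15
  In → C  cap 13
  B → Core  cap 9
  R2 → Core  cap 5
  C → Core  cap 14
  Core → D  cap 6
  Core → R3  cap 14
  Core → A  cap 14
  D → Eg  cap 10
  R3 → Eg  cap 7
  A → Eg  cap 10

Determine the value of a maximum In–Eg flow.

23

Augment In→B→Core→D→Eg: bottleneck 6, flow now 6.
Augment In→B→Core→R3→Eg: bottleneck 1, flow now 7.
Augment In→R2→Core→R3→Eg: bottleneck 5, flow now 12.
Augment In→C→Core→R3→Eg: bottleneck 1, flow now 13.
Augment In→C→Core→A→Eg: bottleneck 10, flow now 23.
No augmenting path remains; maximum flow = 23.
In the residual graph, reachable from In: {In, B, R2, C, Core, R3, A}.
Min-cut edges: Core→D (6), R3→Eg (7), A→Eg (10); capacity 6 + 7 + 10 = 23.
This cut is saturated, so no flow can exceed 23.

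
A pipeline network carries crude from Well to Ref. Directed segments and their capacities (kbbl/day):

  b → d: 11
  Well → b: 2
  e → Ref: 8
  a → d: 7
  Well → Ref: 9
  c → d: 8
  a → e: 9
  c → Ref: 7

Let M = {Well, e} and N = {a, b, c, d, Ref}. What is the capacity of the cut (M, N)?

Edges leaving {Well, e}: Well→b (2), Well→Ref (9), e→Ref (8).
Cut capacity = 2 + 9 + 8 = 19.

19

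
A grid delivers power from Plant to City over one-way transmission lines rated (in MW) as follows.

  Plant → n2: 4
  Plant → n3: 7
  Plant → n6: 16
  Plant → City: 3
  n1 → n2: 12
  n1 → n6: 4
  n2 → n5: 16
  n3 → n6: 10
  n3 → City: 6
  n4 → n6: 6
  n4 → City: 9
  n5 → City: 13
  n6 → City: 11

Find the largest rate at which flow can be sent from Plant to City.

24

Augment Plant→City: bottleneck 3, flow now 3.
Augment Plant→n3→City: bottleneck 6, flow now 9.
Augment Plant→n6→City: bottleneck 11, flow now 20.
Augment Plant→n2→n5→City: bottleneck 4, flow now 24.
No augmenting path remains; maximum flow = 24.
In the residual graph, reachable from Plant: {Plant, n3, n6}.
Min-cut edges: Plant→n2 (4), Plant→City (3), n3→City (6), n6→City (11); capacity 4 + 3 + 6 + 11 = 24.
This cut is saturated, so no flow can exceed 24.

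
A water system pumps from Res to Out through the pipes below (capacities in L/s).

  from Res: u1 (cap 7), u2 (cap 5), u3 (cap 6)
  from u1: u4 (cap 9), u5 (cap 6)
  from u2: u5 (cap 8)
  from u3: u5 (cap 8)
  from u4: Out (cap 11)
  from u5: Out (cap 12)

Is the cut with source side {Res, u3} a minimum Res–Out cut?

Given cut capacity: 7 + 5 + 8 = 20.
Augment Res→u1→u4→Out: bottleneck 7, flow now 7.
Augment Res→u2→u5→Out: bottleneck 5, flow now 12.
Augment Res→u3→u5→Out: bottleneck 6, flow now 18.
No augmenting path remains; maximum flow = 18.
In the residual graph, reachable from Res: {Res}.
Min-cut edges: Res→u1 (7), Res→u2 (5), Res→u3 (6); capacity 7 + 5 + 6 = 18.
Cut capacity 20 exceeds the max flow 18, so it is not minimum.

No — its capacity is 20, but the minimum cut has capacity 18.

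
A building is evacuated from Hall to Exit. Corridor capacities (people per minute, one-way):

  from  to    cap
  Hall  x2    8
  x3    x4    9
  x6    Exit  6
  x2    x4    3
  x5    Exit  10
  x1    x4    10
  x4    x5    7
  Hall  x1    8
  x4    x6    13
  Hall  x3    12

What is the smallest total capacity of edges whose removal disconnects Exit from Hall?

Augment Hall→x1→x4→x5→Exit: bottleneck 7, flow now 7.
Augment Hall→x1→x4→x6→Exit: bottleneck 1, flow now 8.
Augment Hall→x2→x4→x6→Exit: bottleneck 3, flow now 11.
Augment Hall→x3→x4→x6→Exit: bottleneck 2, flow now 13.
No augmenting path remains; maximum flow = 13.
By max-flow min-cut, the minimum cut capacity equals the max flow.
In the residual graph, reachable from Hall: {Hall, x1, x2, x3, x4, x6}.
Min-cut edges: x4→x5 (7), x6→Exit (6); capacity 7 + 6 = 13.

13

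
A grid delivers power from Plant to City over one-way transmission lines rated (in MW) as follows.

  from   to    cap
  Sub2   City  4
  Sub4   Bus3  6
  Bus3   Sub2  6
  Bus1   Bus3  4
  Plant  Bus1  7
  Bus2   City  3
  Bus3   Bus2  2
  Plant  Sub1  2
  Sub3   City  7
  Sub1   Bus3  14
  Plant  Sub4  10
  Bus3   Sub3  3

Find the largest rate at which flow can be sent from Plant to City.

9

Augment Plant→Sub4→Bus3→Bus2→City: bottleneck 2, flow now 2.
Augment Plant→Sub4→Bus3→Sub3→City: bottleneck 3, flow now 5.
Augment Plant→Sub4→Bus3→Sub2→City: bottleneck 1, flow now 6.
Augment Plant→Bus1→Bus3→Sub2→City: bottleneck 3, flow now 9.
No augmenting path remains; maximum flow = 9.
In the residual graph, reachable from Plant: {Plant, Sub4, Bus1, Sub1, Bus3, Sub2}.
Min-cut edges: Bus3→Bus2 (2), Bus3→Sub3 (3), Sub2→City (4); capacity 2 + 3 + 4 = 9.
This cut is saturated, so no flow can exceed 9.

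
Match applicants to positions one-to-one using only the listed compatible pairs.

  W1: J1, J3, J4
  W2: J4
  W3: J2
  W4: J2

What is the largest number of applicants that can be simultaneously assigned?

Unit-capacity flow: source→left, listed edges, right→sink; max matching = max flow.
Augmenting path W1→J1 (+1); matched 1.
Augmenting path W2→J4 (+1); matched 2.
Augmenting path W3→J2 (+1); matched 3.
No augmenting path remains; maximum matching = 3.
König certificate: {W1, W2, J2} is a vertex cover of size 3 (every listed pair touches it), so no matching can be larger.

3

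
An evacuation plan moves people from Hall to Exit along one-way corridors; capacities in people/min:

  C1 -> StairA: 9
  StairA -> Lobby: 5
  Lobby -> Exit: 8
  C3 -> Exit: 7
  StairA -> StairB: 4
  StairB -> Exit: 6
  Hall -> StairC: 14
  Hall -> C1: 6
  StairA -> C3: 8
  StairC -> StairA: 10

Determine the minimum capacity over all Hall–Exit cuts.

16

Augment Hall→C1→StairA→C3→Exit: bottleneck 6, flow now 6.
Augment Hall→StairC→StairA→C3→Exit: bottleneck 1, flow now 7.
Augment Hall→StairC→StairA→Lobby→Exit: bottleneck 5, flow now 12.
Augment Hall→StairC→StairA→StairB→Exit: bottleneck 4, flow now 16.
No augmenting path remains; maximum flow = 16.
By max-flow min-cut, the minimum cut capacity equals the max flow.
In the residual graph, reachable from Hall: {Hall, StairC}.
Min-cut edges: Hall→C1 (6), StairC→StairA (10); capacity 6 + 10 = 16.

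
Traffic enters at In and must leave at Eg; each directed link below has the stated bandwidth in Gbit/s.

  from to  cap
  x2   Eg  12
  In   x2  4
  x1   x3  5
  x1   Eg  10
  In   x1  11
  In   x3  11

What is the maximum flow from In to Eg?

14

Augment In→x1→Eg: bottleneck 10, flow now 10.
Augment In→x2→Eg: bottleneck 4, flow now 14.
No augmenting path remains; maximum flow = 14.
In the residual graph, reachable from In: {In, x1, x3}.
Min-cut edges: In→x2 (4), x1→Eg (10); capacity 4 + 10 = 14.
This cut is saturated, so no flow can exceed 14.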